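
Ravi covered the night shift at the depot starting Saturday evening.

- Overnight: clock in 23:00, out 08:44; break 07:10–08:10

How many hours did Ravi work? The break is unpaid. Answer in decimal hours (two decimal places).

Overnight: 23:00 → midnight = 1 h 0 min; midnight → 08:44 = 8 h 44 min; span 9 h 44 min; less 60 min break → 8 h 44 min

8.73 hours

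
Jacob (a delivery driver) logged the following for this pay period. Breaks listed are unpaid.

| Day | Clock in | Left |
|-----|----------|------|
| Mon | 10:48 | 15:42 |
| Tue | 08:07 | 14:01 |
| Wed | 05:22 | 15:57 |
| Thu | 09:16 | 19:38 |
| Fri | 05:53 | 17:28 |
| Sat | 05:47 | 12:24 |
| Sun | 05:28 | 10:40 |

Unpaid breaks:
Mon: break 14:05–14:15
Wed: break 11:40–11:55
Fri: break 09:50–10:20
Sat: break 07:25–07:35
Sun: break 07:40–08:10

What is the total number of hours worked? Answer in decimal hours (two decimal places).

Mon: 10:48–15:42 = 4 h 54 min; less 10 min break → 4 h 44 min
Tue: 08:07–14:01 = 5 h 54 min
Wed: 05:22–15:57 = 10 h 35 min; less 15 min break → 10 h 20 min
Thu: 09:16–19:38 = 10 h 22 min
Fri: 05:53–17:28 = 11 h 35 min; less 30 min break → 11 h 5 min
Sat: 05:47–12:24 = 6 h 37 min; less 10 min break → 6 h 27 min
Sun: 05:28–10:40 = 5 h 12 min; less 30 min break → 4 h 42 min
Total: 4 h 44 min + 5 h 54 min + 10 h 20 min + 10 h 22 min + 11 h 5 min + 6 h 27 min + 4 h 42 min = 53 h 34 min.

53.57 hours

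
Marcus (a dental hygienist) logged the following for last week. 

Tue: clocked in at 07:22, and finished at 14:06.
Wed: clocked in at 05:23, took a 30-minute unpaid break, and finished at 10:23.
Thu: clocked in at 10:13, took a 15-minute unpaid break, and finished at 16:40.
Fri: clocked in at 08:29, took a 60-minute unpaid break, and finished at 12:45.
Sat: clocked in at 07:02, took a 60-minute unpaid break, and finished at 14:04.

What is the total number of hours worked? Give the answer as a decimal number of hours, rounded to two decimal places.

Tue: 07:22–14:06 = 6 h 44 min
Wed: 05:23–10:23 = 5 h 0 min; less 30 min break → 4 h 30 min
Thu: 10:13–16:40 = 6 h 27 min; less 15 min break → 6 h 12 min
Fri: 08:29–12:45 = 4 h 16 min; less 60 min break → 3 h 16 min
Sat: 07:02–14:04 = 7 h 2 min; less 60 min break → 6 h 2 min
Total: 6 h 44 min + 4 h 30 min + 6 h 12 min + 3 h 16 min + 6 h 2 min = 26 h 44 min.

26.73 hours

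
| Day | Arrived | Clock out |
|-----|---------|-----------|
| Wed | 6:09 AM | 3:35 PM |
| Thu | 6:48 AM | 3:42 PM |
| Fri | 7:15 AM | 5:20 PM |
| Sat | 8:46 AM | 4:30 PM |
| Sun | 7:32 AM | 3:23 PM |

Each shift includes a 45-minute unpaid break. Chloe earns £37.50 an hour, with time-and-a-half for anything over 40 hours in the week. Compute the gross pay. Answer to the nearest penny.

£1514.06

Wed: 6:09 AM–3:35 PM = 9 h 26 min; less 45 min break → 8 h 41 min
Thu: 6:48 AM–3:42 PM = 8 h 54 min; less 45 min break → 8 h 9 min
Fri: 7:15 AM–5:20 PM = 10 h 5 min; less 45 min break → 9 h 20 min
Sat: 8:46 AM–4:30 PM = 7 h 44 min; less 45 min break → 6 h 59 min
Sun: 7:32 AM–3:23 PM = 7 h 51 min; less 45 min break → 7 h 6 min
Total worked: 40 h 15 min = 2415 min.
Regular 40 h 0 min = 2400 min at £37.50/h; overtime 0 h 15 min = 15 min at £56.25/h.
Pay = (2400 × £37.50 + 15 × £56.25) ÷ 60 = £1514.06.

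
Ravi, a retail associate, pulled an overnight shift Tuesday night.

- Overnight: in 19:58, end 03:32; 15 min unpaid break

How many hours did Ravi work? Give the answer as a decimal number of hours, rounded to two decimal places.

Overnight: 19:58 → midnight = 4 h 2 min; midnight → 03:32 = 3 h 32 min; span 7 h 34 min; less 15 min break → 7 h 19 min

7.32 hours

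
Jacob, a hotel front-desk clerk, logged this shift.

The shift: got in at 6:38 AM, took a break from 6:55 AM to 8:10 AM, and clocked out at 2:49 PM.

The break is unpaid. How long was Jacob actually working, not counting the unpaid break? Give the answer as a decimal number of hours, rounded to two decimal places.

The shift: 6:38 AM–2:49 PM = 8 h 11 min; less 75 min break → 6 h 56 min

6.93 hours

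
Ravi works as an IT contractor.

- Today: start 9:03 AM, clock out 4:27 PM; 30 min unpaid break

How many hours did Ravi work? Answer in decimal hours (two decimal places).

Today: 9:03 AM–4:27 PM = 7 h 24 min; less 30 min break → 6 h 54 min

6.90 hours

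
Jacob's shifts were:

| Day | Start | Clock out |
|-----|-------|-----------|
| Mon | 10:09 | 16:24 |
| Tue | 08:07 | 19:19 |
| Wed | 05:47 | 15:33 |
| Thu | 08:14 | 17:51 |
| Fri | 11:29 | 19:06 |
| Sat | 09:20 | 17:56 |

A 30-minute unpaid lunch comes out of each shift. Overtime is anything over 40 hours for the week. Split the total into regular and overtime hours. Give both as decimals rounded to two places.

Mon: 10:09–16:24 = 6 h 15 min; less 30 min break → 5 h 45 min
Tue: 08:07–19:19 = 11 h 12 min; less 30 min break → 10 h 42 min
Wed: 05:47–15:33 = 9 h 46 min; less 30 min break → 9 h 16 min
Thu: 08:14–17:51 = 9 h 37 min; less 30 min break → 9 h 7 min
Fri: 11:29–19:06 = 7 h 37 min; less 30 min break → 7 h 7 min
Sat: 09:20–17:56 = 8 h 36 min; less 30 min break → 8 h 6 min
Total worked: 50 h 3 min = 50.05 h.
Threshold 40 h → overtime 10 h 3 min, regular 40 h 0 min.

Regular 40.00 hours, overtime 10.05 hours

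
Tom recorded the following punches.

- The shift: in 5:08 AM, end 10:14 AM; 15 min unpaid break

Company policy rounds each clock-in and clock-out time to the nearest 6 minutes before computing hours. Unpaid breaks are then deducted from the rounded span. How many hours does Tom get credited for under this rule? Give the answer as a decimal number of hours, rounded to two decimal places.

4.85 hours

The shift: in 5:08 AM→5:06 AM, out 10:14 AM→10:12 AM; 5 h 6 min − 15 min = 4 h 51 min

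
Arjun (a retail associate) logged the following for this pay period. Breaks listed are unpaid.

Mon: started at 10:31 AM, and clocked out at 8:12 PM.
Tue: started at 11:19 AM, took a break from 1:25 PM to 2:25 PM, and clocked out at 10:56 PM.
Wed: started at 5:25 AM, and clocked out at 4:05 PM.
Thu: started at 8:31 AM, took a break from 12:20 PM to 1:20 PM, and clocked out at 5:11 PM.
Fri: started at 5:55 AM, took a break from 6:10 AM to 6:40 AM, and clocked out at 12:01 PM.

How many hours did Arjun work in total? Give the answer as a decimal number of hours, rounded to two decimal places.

Mon: 10:31 AM–8:12 PM = 9 h 41 min
Tue: 11:19 AM–10:56 PM = 11 h 37 min; less 60 min break → 10 h 37 min
Wed: 5:25 AM–4:05 PM = 10 h 40 min
Thu: 8:31 AM–5:11 PM = 8 h 40 min; less 60 min break → 7 h 40 min
Fri: 5:55 AM–12:01 PM = 6 h 6 min; less 30 min break → 5 h 36 min
Total: 9 h 41 min + 10 h 37 min + 10 h 40 min + 7 h 40 min + 5 h 36 min = 44 h 14 min.

44.23 hours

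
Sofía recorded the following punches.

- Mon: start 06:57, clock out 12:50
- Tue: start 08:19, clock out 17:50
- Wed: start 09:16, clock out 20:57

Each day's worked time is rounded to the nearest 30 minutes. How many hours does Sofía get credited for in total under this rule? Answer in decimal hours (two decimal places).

27.00 hours

Mon: 06:57–12:50 = 5 h 53 min → rounds to 6 h 0 min
Tue: 08:19–17:50 = 9 h 31 min → rounds to 9 h 30 min
Wed: 09:16–20:57 = 11 h 41 min → rounds to 11 h 30 min
Total credited: 27 h 0 min.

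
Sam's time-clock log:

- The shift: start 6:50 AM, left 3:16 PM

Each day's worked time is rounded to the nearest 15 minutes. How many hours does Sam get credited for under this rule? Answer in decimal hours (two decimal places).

The shift: 6:50 AM–3:16 PM = 8 h 26 min → rounds to 8 h 30 min

8.50 hours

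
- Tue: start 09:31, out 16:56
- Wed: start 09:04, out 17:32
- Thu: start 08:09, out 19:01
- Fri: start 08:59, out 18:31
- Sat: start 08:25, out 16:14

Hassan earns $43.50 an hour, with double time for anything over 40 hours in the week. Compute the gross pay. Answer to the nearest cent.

$2096.70

Tue: 09:31–16:56 = 7 h 25 min
Wed: 09:04–17:32 = 8 h 28 min
Thu: 08:09–19:01 = 10 h 52 min
Fri: 08:59–18:31 = 9 h 32 min
Sat: 08:25–16:14 = 7 h 49 min
Total worked: 44 h 6 min = 2646 min.
Regular 40 h 0 min = 2400 min at $43.50/h; overtime 4 h 6 min = 246 min at $87.00/h.
Pay = (2400 × $43.50 + 246 × $87.00) ÷ 60 = $2096.70.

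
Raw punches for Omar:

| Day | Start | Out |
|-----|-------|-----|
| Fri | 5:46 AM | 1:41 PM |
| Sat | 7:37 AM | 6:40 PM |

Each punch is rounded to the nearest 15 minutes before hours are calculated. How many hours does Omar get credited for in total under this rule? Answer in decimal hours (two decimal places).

19.25 hours

Fri: in 5:46 AM→5:45 AM, out 1:41 PM→1:45 PM; 8 h 0 min
Sat: in 7:37 AM→7:30 AM, out 6:40 PM→6:45 PM; 11 h 15 min
Total credited: 19 h 15 min.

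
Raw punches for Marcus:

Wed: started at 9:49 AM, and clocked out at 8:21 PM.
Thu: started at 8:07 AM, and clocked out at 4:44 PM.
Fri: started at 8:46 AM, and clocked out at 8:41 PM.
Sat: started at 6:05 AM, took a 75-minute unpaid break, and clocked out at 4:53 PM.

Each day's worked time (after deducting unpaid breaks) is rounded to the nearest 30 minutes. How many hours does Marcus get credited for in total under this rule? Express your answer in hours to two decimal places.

Wed: 9:49 AM–8:21 PM = 10 h 32 min → rounds to 10 h 30 min
Thu: 8:07 AM–4:44 PM = 8 h 37 min → rounds to 8 h 30 min
Fri: 8:46 AM–8:41 PM = 11 h 55 min → rounds to 12 h 0 min
Sat: 6:05 AM–4:53 PM = 10 h 48 min − 75 min = 9 h 33 min → rounds to 9 h 30 min
Total credited: 40 h 30 min.

40.50 hours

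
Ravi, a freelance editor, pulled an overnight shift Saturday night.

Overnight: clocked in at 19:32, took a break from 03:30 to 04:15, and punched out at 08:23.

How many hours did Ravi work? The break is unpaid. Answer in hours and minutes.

Overnight: 19:32 → midnight = 4 h 28 min; midnight → 08:23 = 8 h 23 min; span 12 h 51 min; less 45 min break → 12 h 6 min

12 h 6 min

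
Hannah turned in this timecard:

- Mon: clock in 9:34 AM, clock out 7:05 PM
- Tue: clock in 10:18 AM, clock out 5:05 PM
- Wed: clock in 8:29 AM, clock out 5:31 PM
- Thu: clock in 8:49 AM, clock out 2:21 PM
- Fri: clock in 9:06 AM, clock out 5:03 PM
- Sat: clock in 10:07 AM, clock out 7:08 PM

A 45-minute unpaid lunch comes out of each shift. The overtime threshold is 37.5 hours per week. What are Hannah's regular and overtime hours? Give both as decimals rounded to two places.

Regular 37.50 hours, overtime 5.83 hours

Mon: 9:34 AM–7:05 PM = 9 h 31 min; less 45 min break → 8 h 46 min
Tue: 10:18 AM–5:05 PM = 6 h 47 min; less 45 min break → 6 h 2 min
Wed: 8:29 AM–5:31 PM = 9 h 2 min; less 45 min break → 8 h 17 min
Thu: 8:49 AM–2:21 PM = 5 h 32 min; less 45 min break → 4 h 47 min
Fri: 9:06 AM–5:03 PM = 7 h 57 min; less 45 min break → 7 h 12 min
Sat: 10:07 AM–7:08 PM = 9 h 1 min; less 45 min break → 8 h 16 min
Total worked: 43 h 20 min = 43.33 h.
Threshold 37.5 h → overtime 5 h 50 min, regular 37 h 30 min.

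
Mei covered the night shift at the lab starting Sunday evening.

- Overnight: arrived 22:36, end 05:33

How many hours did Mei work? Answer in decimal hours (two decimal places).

6.95 hours

Overnight: 22:36 → midnight = 1 h 24 min; midnight → 05:33 = 5 h 33 min; span 6 h 57 min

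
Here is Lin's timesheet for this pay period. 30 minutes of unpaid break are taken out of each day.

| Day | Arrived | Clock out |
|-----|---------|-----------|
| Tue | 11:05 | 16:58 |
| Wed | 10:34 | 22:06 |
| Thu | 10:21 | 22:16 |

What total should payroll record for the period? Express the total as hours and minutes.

Tue: 11:05–16:58 = 5 h 53 min; less 30 min break → 5 h 23 min
Wed: 10:34–22:06 = 11 h 32 min; less 30 min break → 11 h 2 min
Thu: 10:21–22:16 = 11 h 55 min; less 30 min break → 11 h 25 min
Total: 5 h 23 min + 11 h 2 min + 11 h 25 min = 27 h 50 min.

27 h 50 min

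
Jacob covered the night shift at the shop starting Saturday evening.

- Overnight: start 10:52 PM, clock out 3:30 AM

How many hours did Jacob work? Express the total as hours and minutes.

Overnight: 10:52 PM → midnight = 1 h 8 min; midnight → 3:30 AM = 3 h 30 min; span 4 h 38 min

4 h 38 min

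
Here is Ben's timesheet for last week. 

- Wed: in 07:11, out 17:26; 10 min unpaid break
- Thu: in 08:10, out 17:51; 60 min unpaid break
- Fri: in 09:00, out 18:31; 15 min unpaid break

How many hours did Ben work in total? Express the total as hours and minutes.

28 h 2 min

Wed: 07:11–17:26 = 10 h 15 min; less 10 min break → 10 h 5 min
Thu: 08:10–17:51 = 9 h 41 min; less 60 min break → 8 h 41 min
Fri: 09:00–18:31 = 9 h 31 min; less 15 min break → 9 h 16 min
Total: 10 h 5 min + 8 h 41 min + 9 h 16 min = 28 h 2 min.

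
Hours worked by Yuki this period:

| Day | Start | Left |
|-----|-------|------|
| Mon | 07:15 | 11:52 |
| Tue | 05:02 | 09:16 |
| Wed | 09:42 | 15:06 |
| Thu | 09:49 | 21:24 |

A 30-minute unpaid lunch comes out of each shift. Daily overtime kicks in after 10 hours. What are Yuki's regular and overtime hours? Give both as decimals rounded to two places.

Mon: 07:15–11:52 = 4 h 37 min; less 30 min break → 4 h 7 min
Tue: 05:02–09:16 = 4 h 14 min; less 30 min break → 3 h 44 min
Wed: 09:42–15:06 = 5 h 24 min; less 30 min break → 4 h 54 min
Thu: 09:49–21:24 = 11 h 35 min; less 30 min break → 11 h 5 min
Mon reg 4 h 7 min / OT 0 h 0 min; Tue reg 3 h 44 min / OT 0 h 0 min; Wed reg 4 h 54 min / OT 0 h 0 min; Thu reg 10 h 0 min / OT 1 h 5 min.
Totals: regular 22 h 45 min, overtime 1 h 5 min.

Regular 22.75 hours, overtime 1.08 hours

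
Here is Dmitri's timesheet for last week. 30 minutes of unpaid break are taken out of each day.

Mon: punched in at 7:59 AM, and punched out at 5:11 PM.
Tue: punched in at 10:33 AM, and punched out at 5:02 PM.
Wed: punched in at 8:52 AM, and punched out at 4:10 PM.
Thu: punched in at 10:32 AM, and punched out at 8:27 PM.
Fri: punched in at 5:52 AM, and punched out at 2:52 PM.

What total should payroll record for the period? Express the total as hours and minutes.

Mon: 7:59 AM–5:11 PM = 9 h 12 min; less 30 min break → 8 h 42 min
Tue: 10:33 AM–5:02 PM = 6 h 29 min; less 30 min break → 5 h 59 min
Wed: 8:52 AM–4:10 PM = 7 h 18 min; less 30 min break → 6 h 48 min
Thu: 10:32 AM–8:27 PM = 9 h 55 min; less 30 min break → 9 h 25 min
Fri: 5:52 AM–2:52 PM = 9 h 0 min; less 30 min break → 8 h 30 min
Total: 8 h 42 min + 5 h 59 min + 6 h 48 min + 9 h 25 min + 8 h 30 min = 39 h 24 min.

39 h 24 min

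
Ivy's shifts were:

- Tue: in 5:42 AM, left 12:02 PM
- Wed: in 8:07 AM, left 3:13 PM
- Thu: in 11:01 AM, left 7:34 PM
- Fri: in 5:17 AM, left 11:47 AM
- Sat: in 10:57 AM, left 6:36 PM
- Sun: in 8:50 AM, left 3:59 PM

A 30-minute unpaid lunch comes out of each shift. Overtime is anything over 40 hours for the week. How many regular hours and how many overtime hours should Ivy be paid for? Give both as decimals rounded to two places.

Tue: 5:42 AM–12:02 PM = 6 h 20 min; less 30 min break → 5 h 50 min
Wed: 8:07 AM–3:13 PM = 7 h 6 min; less 30 min break → 6 h 36 min
Thu: 11:01 AM–7:34 PM = 8 h 33 min; less 30 min break → 8 h 3 min
Fri: 5:17 AM–11:47 AM = 6 h 30 min; less 30 min break → 6 h 0 min
Sat: 10:57 AM–6:36 PM = 7 h 39 min; less 30 min break → 7 h 9 min
Sun: 8:50 AM–3:59 PM = 7 h 9 min; less 30 min break → 6 h 39 min
Total worked: 40 h 17 min = 40.28 h.
Threshold 40 h → overtime 0 h 17 min, regular 40 h 0 min.

Regular 40.00 hours, overtime 0.28 hours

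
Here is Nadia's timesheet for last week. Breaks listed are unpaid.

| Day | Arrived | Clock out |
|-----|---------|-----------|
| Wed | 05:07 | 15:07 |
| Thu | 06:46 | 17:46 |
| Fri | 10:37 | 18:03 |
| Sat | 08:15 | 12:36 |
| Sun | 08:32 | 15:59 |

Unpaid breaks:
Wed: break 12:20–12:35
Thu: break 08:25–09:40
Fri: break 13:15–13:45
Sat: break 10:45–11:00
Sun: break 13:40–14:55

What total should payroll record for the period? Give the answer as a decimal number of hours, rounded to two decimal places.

36.73 hours

Wed: 05:07–15:07 = 10 h 0 min; less 15 min break → 9 h 45 min
Thu: 06:46–17:46 = 11 h 0 min; less 75 min break → 9 h 45 min
Fri: 10:37–18:03 = 7 h 26 min; less 30 min break → 6 h 56 min
Sat: 08:15–12:36 = 4 h 21 min; less 15 min break → 4 h 6 min
Sun: 08:32–15:59 = 7 h 27 min; less 75 min break → 6 h 12 min
Total: 9 h 45 min + 9 h 45 min + 6 h 56 min + 4 h 6 min + 6 h 12 min = 36 h 44 min.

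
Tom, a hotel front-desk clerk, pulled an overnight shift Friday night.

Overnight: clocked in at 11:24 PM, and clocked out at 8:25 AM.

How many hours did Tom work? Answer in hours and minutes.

9 h 1 min

Overnight: 11:24 PM → midnight = 0 h 36 min; midnight → 8:25 AM = 8 h 25 min; span 9 h 1 min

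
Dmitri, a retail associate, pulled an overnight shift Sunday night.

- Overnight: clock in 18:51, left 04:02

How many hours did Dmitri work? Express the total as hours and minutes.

9 h 11 min

Overnight: 18:51 → midnight = 5 h 9 min; midnight → 04:02 = 4 h 2 min; span 9 h 11 min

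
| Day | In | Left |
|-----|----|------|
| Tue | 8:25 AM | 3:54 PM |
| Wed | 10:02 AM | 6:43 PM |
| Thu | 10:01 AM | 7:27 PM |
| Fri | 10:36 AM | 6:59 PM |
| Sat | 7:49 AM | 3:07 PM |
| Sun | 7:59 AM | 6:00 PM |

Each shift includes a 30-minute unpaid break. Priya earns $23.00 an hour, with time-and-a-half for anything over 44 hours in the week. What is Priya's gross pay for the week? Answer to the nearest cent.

$1160.35

Tue: 8:25 AM–3:54 PM = 7 h 29 min; less 30 min break → 6 h 59 min
Wed: 10:02 AM–6:43 PM = 8 h 41 min; less 30 min break → 8 h 11 min
Thu: 10:01 AM–7:27 PM = 9 h 26 min; less 30 min break → 8 h 56 min
Fri: 10:36 AM–6:59 PM = 8 h 23 min; less 30 min break → 7 h 53 min
Sat: 7:49 AM–3:07 PM = 7 h 18 min; less 30 min break → 6 h 48 min
Sun: 7:59 AM–6:00 PM = 10 h 1 min; less 30 min break → 9 h 31 min
Total worked: 48 h 18 min = 2898 min.
Regular 44 h 0 min = 2640 min at $23.00/h; overtime 4 h 18 min = 258 min at $34.50/h.
Pay = (2640 × $23.00 + 258 × $34.50) ÷ 60 = $1160.35.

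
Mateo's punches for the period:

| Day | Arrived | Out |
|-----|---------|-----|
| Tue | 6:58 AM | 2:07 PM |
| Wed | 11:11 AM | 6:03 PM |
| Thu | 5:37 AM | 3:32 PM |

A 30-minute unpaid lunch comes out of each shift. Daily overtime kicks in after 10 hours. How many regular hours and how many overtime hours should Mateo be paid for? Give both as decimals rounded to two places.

Regular 22.43 hours, overtime 0.00 hours

Tue: 6:58 AM–2:07 PM = 7 h 9 min; less 30 min break → 6 h 39 min
Wed: 11:11 AM–6:03 PM = 6 h 52 min; less 30 min break → 6 h 22 min
Thu: 5:37 AM–3:32 PM = 9 h 55 min; less 30 min break → 9 h 25 min
Tue reg 6 h 39 min / OT 0 h 0 min; Wed reg 6 h 22 min / OT 0 h 0 min; Thu reg 9 h 25 min / OT 0 h 0 min.
Totals: regular 22 h 26 min, overtime 0 h 0 min.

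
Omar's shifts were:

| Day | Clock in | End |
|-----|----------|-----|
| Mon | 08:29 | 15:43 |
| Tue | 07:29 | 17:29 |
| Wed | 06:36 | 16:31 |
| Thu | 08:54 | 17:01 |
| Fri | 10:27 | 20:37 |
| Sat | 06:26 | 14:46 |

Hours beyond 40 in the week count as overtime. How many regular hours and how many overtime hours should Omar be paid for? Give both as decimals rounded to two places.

Mon: 08:29–15:43 = 7 h 14 min
Tue: 07:29–17:29 = 10 h 0 min
Wed: 06:36–16:31 = 9 h 55 min
Thu: 08:54–17:01 = 8 h 7 min
Fri: 10:27–20:37 = 10 h 10 min
Sat: 06:26–14:46 = 8 h 20 min
Total worked: 53 h 46 min = 53.77 h.
Threshold 40 h → overtime 13 h 46 min, regular 40 h 0 min.

Regular 40.00 hours, overtime 13.77 hours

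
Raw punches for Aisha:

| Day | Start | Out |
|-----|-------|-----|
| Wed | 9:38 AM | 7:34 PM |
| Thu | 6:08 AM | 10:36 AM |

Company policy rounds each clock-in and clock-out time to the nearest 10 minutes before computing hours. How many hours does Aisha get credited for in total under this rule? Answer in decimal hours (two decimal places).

14.33 hours

Wed: in 9:38 AM→9:40 AM, out 7:34 PM→7:30 PM; 9 h 50 min
Thu: in 6:08 AM→6:10 AM, out 10:36 AM→10:40 AM; 4 h 30 min
Total credited: 14 h 20 min.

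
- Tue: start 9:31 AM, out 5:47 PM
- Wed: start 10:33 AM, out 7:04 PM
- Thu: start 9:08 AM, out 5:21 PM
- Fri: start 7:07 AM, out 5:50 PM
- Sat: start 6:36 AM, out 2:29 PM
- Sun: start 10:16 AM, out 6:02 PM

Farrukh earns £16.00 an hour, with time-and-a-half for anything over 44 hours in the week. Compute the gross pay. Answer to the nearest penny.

Tue: 9:31 AM–5:47 PM = 8 h 16 min
Wed: 10:33 AM–7:04 PM = 8 h 31 min
Thu: 9:08 AM–5:21 PM = 8 h 13 min
Fri: 7:07 AM–5:50 PM = 10 h 43 min
Sat: 6:36 AM–2:29 PM = 7 h 53 min
Sun: 10:16 AM–6:02 PM = 7 h 46 min
Total worked: 51 h 22 min = 3082 min.
Regular 44 h 0 min = 2640 min at £16.00/h; overtime 7 h 22 min = 442 min at £24.00/h.
Pay = (2640 × £16.00 + 442 × £24.00) ÷ 60 = £880.80.

£880.80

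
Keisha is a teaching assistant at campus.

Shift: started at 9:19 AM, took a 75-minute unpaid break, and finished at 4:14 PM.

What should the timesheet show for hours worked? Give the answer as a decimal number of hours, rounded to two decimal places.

5.67 hours

Shift: 9:19 AM–4:14 PM = 6 h 55 min; less 75 min break → 5 h 40 min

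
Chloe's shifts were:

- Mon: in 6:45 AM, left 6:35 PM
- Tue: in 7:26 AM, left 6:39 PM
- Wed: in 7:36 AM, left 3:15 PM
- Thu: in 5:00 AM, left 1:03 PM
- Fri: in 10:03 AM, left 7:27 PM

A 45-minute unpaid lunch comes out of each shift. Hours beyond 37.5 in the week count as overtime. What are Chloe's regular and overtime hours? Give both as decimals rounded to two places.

Mon: 6:45 AM–6:35 PM = 11 h 50 min; less 45 min break → 11 h 5 min
Tue: 7:26 AM–6:39 PM = 11 h 13 min; less 45 min break → 10 h 28 min
Wed: 7:36 AM–3:15 PM = 7 h 39 min; less 45 min break → 6 h 54 min
Thu: 5:00 AM–1:03 PM = 8 h 3 min; less 45 min break → 7 h 18 min
Fri: 10:03 AM–7:27 PM = 9 h 24 min; less 45 min break → 8 h 39 min
Total worked: 44 h 24 min = 44.40 h.
Threshold 37.5 h → overtime 6 h 54 min, regular 37 h 30 min.

Regular 37.50 hours, overtime 6.90 hours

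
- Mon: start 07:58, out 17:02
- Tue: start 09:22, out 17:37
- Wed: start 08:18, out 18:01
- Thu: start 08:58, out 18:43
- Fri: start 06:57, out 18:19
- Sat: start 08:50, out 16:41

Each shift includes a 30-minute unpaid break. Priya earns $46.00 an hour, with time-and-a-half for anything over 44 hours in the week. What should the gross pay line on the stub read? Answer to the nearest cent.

Mon: 07:58–17:02 = 9 h 4 min; less 30 min break → 8 h 34 min
Tue: 09:22–17:37 = 8 h 15 min; less 30 min break → 7 h 45 min
Wed: 08:18–18:01 = 9 h 43 min; less 30 min break → 9 h 13 min
Thu: 08:58–18:43 = 9 h 45 min; less 30 min break → 9 h 15 min
Fri: 06:57–18:19 = 11 h 22 min; less 30 min break → 10 h 52 min
Sat: 08:50–16:41 = 7 h 51 min; less 30 min break → 7 h 21 min
Total worked: 53 h 0 min = 3180 min.
Regular 44 h 0 min = 2640 min at $46.00/h; overtime 9 h 0 min = 540 min at $69.00/h.
Pay = (2640 × $46.00 + 540 × $69.00) ÷ 60 = $2645.00.

$2645.00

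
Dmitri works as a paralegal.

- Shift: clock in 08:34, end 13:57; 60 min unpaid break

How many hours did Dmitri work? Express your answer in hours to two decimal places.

Shift: 08:34–13:57 = 5 h 23 min; less 60 min break → 4 h 23 min

4.38 hours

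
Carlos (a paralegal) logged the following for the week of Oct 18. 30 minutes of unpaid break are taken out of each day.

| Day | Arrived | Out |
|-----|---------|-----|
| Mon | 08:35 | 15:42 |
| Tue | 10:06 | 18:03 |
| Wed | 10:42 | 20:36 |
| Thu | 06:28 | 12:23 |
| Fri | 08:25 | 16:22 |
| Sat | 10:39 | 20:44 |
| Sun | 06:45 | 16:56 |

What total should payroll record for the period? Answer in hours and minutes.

55 h 36 min

Mon: 08:35–15:42 = 7 h 7 min; less 30 min break → 6 h 37 min
Tue: 10:06–18:03 = 7 h 57 min; less 30 min break → 7 h 27 min
Wed: 10:42–20:36 = 9 h 54 min; less 30 min break → 9 h 24 min
Thu: 06:28–12:23 = 5 h 55 min; less 30 min break → 5 h 25 min
Fri: 08:25–16:22 = 7 h 57 min; less 30 min break → 7 h 27 min
Sat: 10:39–20:44 = 10 h 5 min; less 30 min break → 9 h 35 min
Sun: 06:45–16:56 = 10 h 11 min; less 30 min break → 9 h 41 min
Total: 6 h 37 min + 7 h 27 min + 9 h 24 min + 5 h 25 min + 7 h 27 min + 9 h 35 min + 9 h 41 min = 55 h 36 min.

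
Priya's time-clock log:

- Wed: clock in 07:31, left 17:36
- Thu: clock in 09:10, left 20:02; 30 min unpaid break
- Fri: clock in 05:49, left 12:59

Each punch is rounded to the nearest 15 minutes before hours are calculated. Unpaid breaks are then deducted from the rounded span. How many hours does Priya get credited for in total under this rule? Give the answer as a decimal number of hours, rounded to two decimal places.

Wed: in 07:31→07:30, out 17:36→17:30; 10 h 0 min
Thu: in 09:10→09:15, out 20:02→20:00; 10 h 45 min − 30 min = 10 h 15 min
Fri: in 05:49→05:45, out 12:59→13:00; 7 h 15 min
Total credited: 27 h 30 min.

27.50 hours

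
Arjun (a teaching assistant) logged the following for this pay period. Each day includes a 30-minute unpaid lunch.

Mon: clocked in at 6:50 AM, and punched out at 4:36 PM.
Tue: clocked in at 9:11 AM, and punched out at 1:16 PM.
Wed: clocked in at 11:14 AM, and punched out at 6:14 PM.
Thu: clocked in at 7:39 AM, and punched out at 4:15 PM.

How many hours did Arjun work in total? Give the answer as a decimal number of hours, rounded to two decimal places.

Mon: 6:50 AM–4:36 PM = 9 h 46 min; less 30 min break → 9 h 16 min
Tue: 9:11 AM–1:16 PM = 4 h 5 min; less 30 min break → 3 h 35 min
Wed: 11:14 AM–6:14 PM = 7 h 0 min; less 30 min break → 6 h 30 min
Thu: 7:39 AM–4:15 PM = 8 h 36 min; less 30 min break → 8 h 6 min
Total: 9 h 16 min + 3 h 35 min + 6 h 30 min + 8 h 6 min = 27 h 27 min.

27.45 hours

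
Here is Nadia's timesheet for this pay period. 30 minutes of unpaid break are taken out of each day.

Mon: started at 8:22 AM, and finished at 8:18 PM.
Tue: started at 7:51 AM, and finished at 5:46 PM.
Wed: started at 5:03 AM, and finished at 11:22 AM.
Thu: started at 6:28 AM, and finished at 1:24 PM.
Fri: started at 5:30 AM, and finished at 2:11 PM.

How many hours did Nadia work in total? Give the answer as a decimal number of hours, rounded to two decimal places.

Mon: 8:22 AM–8:18 PM = 11 h 56 min; less 30 min break → 11 h 26 min
Tue: 7:51 AM–5:46 PM = 9 h 55 min; less 30 min break → 9 h 25 min
Wed: 5:03 AM–11:22 AM = 6 h 19 min; less 30 min break → 5 h 49 min
Thu: 6:28 AM–1:24 PM = 6 h 56 min; less 30 min break → 6 h 26 min
Fri: 5:30 AM–2:11 PM = 8 h 41 min; less 30 min break → 8 h 11 min
Total: 11 h 26 min + 9 h 25 min + 5 h 49 min + 6 h 26 min + 8 h 11 min = 41 h 17 min.

41.28 hours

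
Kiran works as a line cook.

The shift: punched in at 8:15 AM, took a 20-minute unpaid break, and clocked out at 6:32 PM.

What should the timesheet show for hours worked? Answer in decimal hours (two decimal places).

The shift: 8:15 AM–6:32 PM = 10 h 17 min; less 20 min break → 9 h 57 min

9.95 hours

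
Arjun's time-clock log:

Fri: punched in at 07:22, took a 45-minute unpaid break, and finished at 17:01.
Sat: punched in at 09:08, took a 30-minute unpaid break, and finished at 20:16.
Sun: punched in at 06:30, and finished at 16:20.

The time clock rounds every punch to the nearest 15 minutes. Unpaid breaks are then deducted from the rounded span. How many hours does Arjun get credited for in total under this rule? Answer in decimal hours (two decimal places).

29.25 hours

Fri: in 07:22→07:15, out 17:01→17:00; 9 h 45 min − 45 min = 9 h 0 min
Sat: in 09:08→09:15, out 20:16→20:15; 11 h 0 min − 30 min = 10 h 30 min
Sun: in 06:30→06:30, out 16:20→16:15; 9 h 45 min
Total credited: 29 h 15 min.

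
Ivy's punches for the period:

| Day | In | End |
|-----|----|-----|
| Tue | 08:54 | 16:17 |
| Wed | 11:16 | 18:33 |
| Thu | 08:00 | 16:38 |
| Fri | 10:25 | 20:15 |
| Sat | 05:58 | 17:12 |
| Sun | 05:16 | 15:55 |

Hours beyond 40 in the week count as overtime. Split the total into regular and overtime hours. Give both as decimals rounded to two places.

Tue: 08:54–16:17 = 7 h 23 min
Wed: 11:16–18:33 = 7 h 17 min
Thu: 08:00–16:38 = 8 h 38 min
Fri: 10:25–20:15 = 9 h 50 min
Sat: 05:58–17:12 = 11 h 14 min
Sun: 05:16–15:55 = 10 h 39 min
Total worked: 55 h 1 min = 55.02 h.
Threshold 40 h → overtime 15 h 1 min, regular 40 h 0 min.

Regular 40.00 hours, overtime 15.02 hours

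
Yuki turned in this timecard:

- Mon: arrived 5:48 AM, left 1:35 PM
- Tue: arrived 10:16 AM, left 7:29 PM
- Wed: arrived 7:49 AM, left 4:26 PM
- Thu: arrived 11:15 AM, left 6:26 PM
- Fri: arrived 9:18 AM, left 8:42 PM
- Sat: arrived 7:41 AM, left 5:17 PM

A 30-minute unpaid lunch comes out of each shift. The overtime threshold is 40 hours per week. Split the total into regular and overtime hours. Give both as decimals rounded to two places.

Regular 40.00 hours, overtime 10.80 hours

Mon: 5:48 AM–1:35 PM = 7 h 47 min; less 30 min break → 7 h 17 min
Tue: 10:16 AM–7:29 PM = 9 h 13 min; less 30 min break → 8 h 43 min
Wed: 7:49 AM–4:26 PM = 8 h 37 min; less 30 min break → 8 h 7 min
Thu: 11:15 AM–6:26 PM = 7 h 11 min; less 30 min break → 6 h 41 min
Fri: 9:18 AM–8:42 PM = 11 h 24 min; less 30 min break → 10 h 54 min
Sat: 7:41 AM–5:17 PM = 9 h 36 min; less 30 min break → 9 h 6 min
Total worked: 50 h 48 min = 50.80 h.
Threshold 40 h → overtime 10 h 48 min, regular 40 h 0 min.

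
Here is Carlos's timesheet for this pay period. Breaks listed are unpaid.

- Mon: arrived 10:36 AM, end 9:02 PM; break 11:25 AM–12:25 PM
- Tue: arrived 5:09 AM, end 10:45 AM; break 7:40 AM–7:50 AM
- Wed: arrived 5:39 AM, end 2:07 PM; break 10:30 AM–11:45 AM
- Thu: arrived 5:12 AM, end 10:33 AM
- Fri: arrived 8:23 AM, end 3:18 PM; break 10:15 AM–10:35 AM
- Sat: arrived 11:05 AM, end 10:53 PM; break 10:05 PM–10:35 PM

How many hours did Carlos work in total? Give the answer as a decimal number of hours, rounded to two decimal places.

45.32 hours

Mon: 10:36 AM–9:02 PM = 10 h 26 min; less 60 min break → 9 h 26 min
Tue: 5:09 AM–10:45 AM = 5 h 36 min; less 10 min break → 5 h 26 min
Wed: 5:39 AM–2:07 PM = 8 h 28 min; less 75 min break → 7 h 13 min
Thu: 5:12 AM–10:33 AM = 5 h 21 min
Fri: 8:23 AM–3:18 PM = 6 h 55 min; less 20 min break → 6 h 35 min
Sat: 11:05 AM–10:53 PM = 11 h 48 min; less 30 min break → 11 h 18 min
Total: 9 h 26 min + 5 h 26 min + 7 h 13 min + 5 h 21 min + 6 h 35 min + 11 h 18 min = 45 h 19 min.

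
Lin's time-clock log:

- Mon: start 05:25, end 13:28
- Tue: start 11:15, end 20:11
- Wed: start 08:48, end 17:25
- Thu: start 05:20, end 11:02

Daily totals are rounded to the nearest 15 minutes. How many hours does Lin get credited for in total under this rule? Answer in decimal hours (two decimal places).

Mon: 05:25–13:28 = 8 h 3 min → rounds to 8 h 0 min
Tue: 11:15–20:11 = 8 h 56 min → rounds to 9 h 0 min
Wed: 08:48–17:25 = 8 h 37 min → rounds to 8 h 30 min
Thu: 05:20–11:02 = 5 h 42 min → rounds to 5 h 45 min
Total credited: 31 h 15 min.

31.25 hours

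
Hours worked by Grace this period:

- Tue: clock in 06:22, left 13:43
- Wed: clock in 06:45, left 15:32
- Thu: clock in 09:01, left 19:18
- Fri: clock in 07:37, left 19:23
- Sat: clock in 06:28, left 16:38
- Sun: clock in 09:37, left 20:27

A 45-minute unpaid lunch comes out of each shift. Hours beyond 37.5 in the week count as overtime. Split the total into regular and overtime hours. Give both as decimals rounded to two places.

Regular 37.50 hours, overtime 17.18 hours

Tue: 06:22–13:43 = 7 h 21 min; less 45 min break → 6 h 36 min
Wed: 06:45–15:32 = 8 h 47 min; less 45 min break → 8 h 2 min
Thu: 09:01–19:18 = 10 h 17 min; less 45 min break → 9 h 32 min
Fri: 07:37–19:23 = 11 h 46 min; less 45 min break → 11 h 1 min
Sat: 06:28–16:38 = 10 h 10 min; less 45 min break → 9 h 25 min
Sun: 09:37–20:27 = 10 h 50 min; less 45 min break → 10 h 5 min
Total worked: 54 h 41 min = 54.68 h.
Threshold 37.5 h → overtime 17 h 11 min, regular 37 h 30 min.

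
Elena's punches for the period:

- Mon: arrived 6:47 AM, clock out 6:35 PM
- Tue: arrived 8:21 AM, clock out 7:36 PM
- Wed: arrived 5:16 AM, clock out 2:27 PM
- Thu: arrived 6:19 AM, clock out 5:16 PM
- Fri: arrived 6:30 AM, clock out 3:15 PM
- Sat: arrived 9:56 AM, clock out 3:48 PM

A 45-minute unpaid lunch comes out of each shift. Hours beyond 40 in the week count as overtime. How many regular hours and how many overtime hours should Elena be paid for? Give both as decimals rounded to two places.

Mon: 6:47 AM–6:35 PM = 11 h 48 min; less 45 min break → 11 h 3 min
Tue: 8:21 AM–7:36 PM = 11 h 15 min; less 45 min break → 10 h 30 min
Wed: 5:16 AM–2:27 PM = 9 h 11 min; less 45 min break → 8 h 26 min
Thu: 6:19 AM–5:16 PM = 10 h 57 min; less 45 min break → 10 h 12 min
Fri: 6:30 AM–3:15 PM = 8 h 45 min; less 45 min break → 8 h 0 min
Sat: 9:56 AM–3:48 PM = 5 h 52 min; less 45 min break → 5 h 7 min
Total worked: 53 h 18 min = 53.30 h.
Threshold 40 h → overtime 13 h 18 min, regular 40 h 0 min.

Regular 40.00 hours, overtime 13.30 hours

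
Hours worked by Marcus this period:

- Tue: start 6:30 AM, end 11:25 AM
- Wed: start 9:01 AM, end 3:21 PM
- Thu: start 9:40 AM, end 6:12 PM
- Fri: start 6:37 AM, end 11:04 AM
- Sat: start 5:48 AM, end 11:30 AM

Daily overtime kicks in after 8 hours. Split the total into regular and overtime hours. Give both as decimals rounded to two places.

Tue: 6:30 AM–11:25 AM = 4 h 55 min
Wed: 9:01 AM–3:21 PM = 6 h 20 min
Thu: 9:40 AM–6:12 PM = 8 h 32 min
Fri: 6:37 AM–11:04 AM = 4 h 27 min
Sat: 5:48 AM–11:30 AM = 5 h 42 min
Tue reg 4 h 55 min / OT 0 h 0 min; Wed reg 6 h 20 min / OT 0 h 0 min; Thu reg 8 h 0 min / OT 0 h 32 min; Fri reg 4 h 27 min / OT 0 h 0 min; Sat reg 5 h 42 min / OT 0 h 0 min.
Totals: regular 29 h 24 min, overtime 0 h 32 min.

Regular 29.40 hours, overtime 0.53 hours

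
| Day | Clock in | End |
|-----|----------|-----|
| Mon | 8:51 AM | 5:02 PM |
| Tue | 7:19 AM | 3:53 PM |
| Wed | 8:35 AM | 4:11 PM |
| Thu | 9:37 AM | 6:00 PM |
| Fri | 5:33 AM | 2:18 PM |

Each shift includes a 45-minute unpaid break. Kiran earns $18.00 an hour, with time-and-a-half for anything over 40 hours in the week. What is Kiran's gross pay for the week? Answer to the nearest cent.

$679.20

Mon: 8:51 AM–5:02 PM = 8 h 11 min; less 45 min break → 7 h 26 min
Tue: 7:19 AM–3:53 PM = 8 h 34 min; less 45 min break → 7 h 49 min
Wed: 8:35 AM–4:11 PM = 7 h 36 min; less 45 min break → 6 h 51 min
Thu: 9:37 AM–6:00 PM = 8 h 23 min; less 45 min break → 7 h 38 min
Fri: 5:33 AM–2:18 PM = 8 h 45 min; less 45 min break → 8 h 0 min
Total worked: 37 h 44 min = 2264 min.
Regular 37 h 44 min = 2264 min at $18.00/h; overtime 0 h 0 min = 0 min at $27.00/h.
Pay = (2264 × $18.00 + 0 × $27.00) ÷ 60 = $679.20.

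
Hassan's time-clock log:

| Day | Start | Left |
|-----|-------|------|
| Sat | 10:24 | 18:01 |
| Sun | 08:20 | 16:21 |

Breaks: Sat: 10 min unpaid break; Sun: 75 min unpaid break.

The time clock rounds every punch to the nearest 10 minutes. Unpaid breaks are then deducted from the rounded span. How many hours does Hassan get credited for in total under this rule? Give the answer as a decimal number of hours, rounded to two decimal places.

14.25 hours

Sat: in 10:24→10:20, out 18:01→18:00; 7 h 40 min − 10 min = 7 h 30 min
Sun: in 08:20→08:20, out 16:21→16:20; 8 h 0 min − 75 min = 6 h 45 min
Total credited: 14 h 15 min.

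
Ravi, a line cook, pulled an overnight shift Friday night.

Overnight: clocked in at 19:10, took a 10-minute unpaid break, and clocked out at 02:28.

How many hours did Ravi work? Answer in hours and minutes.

Overnight: 19:10 → midnight = 4 h 50 min; midnight → 02:28 = 2 h 28 min; span 7 h 18 min; less 10 min break → 7 h 8 min

7 h 8 min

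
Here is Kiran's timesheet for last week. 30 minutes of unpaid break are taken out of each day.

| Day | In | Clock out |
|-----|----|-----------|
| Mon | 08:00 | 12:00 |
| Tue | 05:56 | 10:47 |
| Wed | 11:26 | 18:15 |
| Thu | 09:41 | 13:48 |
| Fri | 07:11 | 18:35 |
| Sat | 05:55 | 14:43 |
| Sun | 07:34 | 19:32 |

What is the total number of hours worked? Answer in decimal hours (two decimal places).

48.45 hours

Mon: 08:00–12:00 = 4 h 0 min; less 30 min break → 3 h 30 min
Tue: 05:56–10:47 = 4 h 51 min; less 30 min break → 4 h 21 min
Wed: 11:26–18:15 = 6 h 49 min; less 30 min break → 6 h 19 min
Thu: 09:41–13:48 = 4 h 7 min; less 30 min break → 3 h 37 min
Fri: 07:11–18:35 = 11 h 24 min; less 30 min break → 10 h 54 min
Sat: 05:55–14:43 = 8 h 48 min; less 30 min break → 8 h 18 min
Sun: 07:34–19:32 = 11 h 58 min; less 30 min break → 11 h 28 min
Total: 3 h 30 min + 4 h 21 min + 6 h 19 min + 3 h 37 min + 10 h 54 min + 8 h 18 min + 11 h 28 min = 48 h 27 min.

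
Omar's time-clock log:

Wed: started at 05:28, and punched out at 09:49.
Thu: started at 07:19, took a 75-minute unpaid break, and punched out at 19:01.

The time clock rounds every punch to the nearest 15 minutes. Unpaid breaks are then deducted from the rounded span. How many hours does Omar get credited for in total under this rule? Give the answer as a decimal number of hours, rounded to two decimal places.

14.75 hours

Wed: in 05:28→05:30, out 09:49→09:45; 4 h 15 min
Thu: in 07:19→07:15, out 19:01→19:00; 11 h 45 min − 75 min = 10 h 30 min
Total credited: 14 h 45 min.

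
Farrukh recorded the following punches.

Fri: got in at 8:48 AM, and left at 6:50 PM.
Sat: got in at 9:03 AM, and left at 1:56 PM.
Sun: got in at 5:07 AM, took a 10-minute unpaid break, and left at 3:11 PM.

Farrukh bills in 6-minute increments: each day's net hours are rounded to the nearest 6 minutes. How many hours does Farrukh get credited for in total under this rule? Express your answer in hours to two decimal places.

24.80 hours

Fri: 8:48 AM–6:50 PM = 10 h 2 min → rounds to 10 h 0 min
Sat: 9:03 AM–1:56 PM = 4 h 53 min → rounds to 4 h 54 min
Sun: 5:07 AM–3:11 PM = 10 h 4 min − 10 min = 9 h 54 min → rounds to 9 h 54 min
Total credited: 24 h 48 min.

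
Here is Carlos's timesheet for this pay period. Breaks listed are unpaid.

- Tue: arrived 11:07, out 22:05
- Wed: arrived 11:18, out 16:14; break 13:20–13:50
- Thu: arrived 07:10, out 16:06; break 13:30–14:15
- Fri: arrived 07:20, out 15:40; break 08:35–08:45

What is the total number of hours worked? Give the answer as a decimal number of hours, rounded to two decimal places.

31.75 hours

Tue: 11:07–22:05 = 10 h 58 min
Wed: 11:18–16:14 = 4 h 56 min; less 30 min break → 4 h 26 min
Thu: 07:10–16:06 = 8 h 56 min; less 45 min break → 8 h 11 min
Fri: 07:20–15:40 = 8 h 20 min; less 10 min break → 8 h 10 min
Total: 10 h 58 min + 4 h 26 min + 8 h 11 min + 8 h 10 min = 31 h 45 min.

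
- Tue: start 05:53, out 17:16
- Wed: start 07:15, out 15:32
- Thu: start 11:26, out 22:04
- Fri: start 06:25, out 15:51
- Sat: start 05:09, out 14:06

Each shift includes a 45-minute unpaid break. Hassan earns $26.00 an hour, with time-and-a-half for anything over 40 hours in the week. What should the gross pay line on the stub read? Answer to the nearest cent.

Tue: 05:53–17:16 = 11 h 23 min; less 45 min break → 10 h 38 min
Wed: 07:15–15:32 = 8 h 17 min; less 45 min break → 7 h 32 min
Thu: 11:26–22:04 = 10 h 38 min; less 45 min break → 9 h 53 min
Fri: 06:25–15:51 = 9 h 26 min; less 45 min break → 8 h 41 min
Sat: 05:09–14:06 = 8 h 57 min; less 45 min break → 8 h 12 min
Total worked: 44 h 56 min = 2696 min.
Regular 40 h 0 min = 2400 min at $26.00/h; overtime 4 h 56 min = 296 min at $39.00/h.
Pay = (2400 × $26.00 + 296 × $39.00) ÷ 60 = $1232.40.

$1232.40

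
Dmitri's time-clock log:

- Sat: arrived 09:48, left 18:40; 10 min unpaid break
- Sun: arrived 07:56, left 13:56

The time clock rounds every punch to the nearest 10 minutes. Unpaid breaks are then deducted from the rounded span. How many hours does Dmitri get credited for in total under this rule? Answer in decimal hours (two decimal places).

Sat: in 09:48→09:50, out 18:40→18:40; 8 h 50 min − 10 min = 8 h 40 min
Sun: in 07:56→08:00, out 13:56→14:00; 6 h 0 min
Total credited: 14 h 40 min.

14.67 hours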